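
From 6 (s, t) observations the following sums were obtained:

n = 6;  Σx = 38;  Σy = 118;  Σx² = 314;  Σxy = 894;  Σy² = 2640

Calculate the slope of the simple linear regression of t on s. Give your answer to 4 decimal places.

Sxx = Σx² − (Σx)²/n = 314 − 240.666667 = 73.333333
Sxy = Σxy − (Σx)(Σy)/n = 894 − 747.333333 = 146.666667
b = Sxy/Sxx = 146.666667/73.333333 = 2

2.0000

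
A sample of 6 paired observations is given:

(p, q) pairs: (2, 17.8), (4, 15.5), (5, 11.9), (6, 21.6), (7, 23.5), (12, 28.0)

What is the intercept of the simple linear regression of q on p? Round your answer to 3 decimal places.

11.710

n = 6, Σx = 36, Σy = 118.3, Σxy = 787.2, Σx² = 274
Sxx = Σx² − (Σx)²/n = 274 − 216 = 58
Sxy = Σxy − (Σx)(Σy)/n = 787.2 − 709.8 = 77.4
b = Sxy/Sxx = 77.4/58 = 1.334483
a = ȳ − b·x̄ = 19.716667 − 1.334483·6 = 11.709770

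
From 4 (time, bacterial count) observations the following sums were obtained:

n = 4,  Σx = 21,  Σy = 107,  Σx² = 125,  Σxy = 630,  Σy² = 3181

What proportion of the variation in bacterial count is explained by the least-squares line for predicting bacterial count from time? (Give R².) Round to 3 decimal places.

Sxx = Σx² − (Σx)²/n = 125 − 110.25 = 14.75
Sxy = Σxy − (Σx)(Σy)/n = 630 − 561.75 = 68.25
Syy = Σy² − (Σy)²/n = 3181 − 2862.25 = 318.75
R² = Sxy²/(Sxx·Syy) = (68.25)²/(14.75·318.75) = 0.990748

0.991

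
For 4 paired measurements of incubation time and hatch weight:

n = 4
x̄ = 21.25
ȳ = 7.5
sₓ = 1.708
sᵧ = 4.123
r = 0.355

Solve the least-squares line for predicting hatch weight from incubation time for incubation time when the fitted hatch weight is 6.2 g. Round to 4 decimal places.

b = r · sᵧ/sₓ = 0.355 · 4.123/1.708 = 0.856947
a = ȳ − b·x̄ = 7.5 − 0.856947·21.25 = -10.710118
Set a + b·x = 6.2: x = (6.2 − (-10.710118)) / 0.856947 = 19.732986

19.7330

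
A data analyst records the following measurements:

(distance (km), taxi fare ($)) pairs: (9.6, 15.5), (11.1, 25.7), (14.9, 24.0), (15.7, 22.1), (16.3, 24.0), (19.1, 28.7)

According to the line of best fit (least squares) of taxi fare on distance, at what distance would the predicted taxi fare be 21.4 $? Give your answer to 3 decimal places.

12.287

n = 6, Σx = 86.7, Σy = 140, Σxy = 2078.01, Σx² = 1314.37
Sxx = Σx² − (Σx)²/n = 1314.37 − 1252.815 = 61.555
Sxy = Σxy − (Σx)(Σy)/n = 2078.01 − 2023 = 55.01
b = Sxy/Sxx = 55.01/61.555 = 0.893672
a = ȳ − b·x̄ = 23.333333 − 0.893672·14.45 = 10.419768
Set a + b·x = 21.4: x = (21.4 − 10.419768) / 0.893672 = 12.286642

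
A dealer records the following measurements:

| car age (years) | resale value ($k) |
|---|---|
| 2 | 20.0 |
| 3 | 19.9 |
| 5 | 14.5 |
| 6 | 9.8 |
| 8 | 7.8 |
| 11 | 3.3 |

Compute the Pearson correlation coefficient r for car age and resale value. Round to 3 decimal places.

-0.978

n = 6, Σx = 35, Σy = 75.3, Σxy = 329.7, Σx² = 259, Σy² = 1174.03
Sxx = Σx² − (Σx)²/n = 259 − 204.166667 = 54.833333
Sxy = Σxy − (Σx)(Σy)/n = 329.7 − 439.25 = -109.55
Syy = Σy² − (Σy)²/n = 1174.03 − 945.015 = 229.015
r = Sxy/√(Sxx·Syy) = -109.55/√(12557.655833) = -109.55/112.060947 = -0.977593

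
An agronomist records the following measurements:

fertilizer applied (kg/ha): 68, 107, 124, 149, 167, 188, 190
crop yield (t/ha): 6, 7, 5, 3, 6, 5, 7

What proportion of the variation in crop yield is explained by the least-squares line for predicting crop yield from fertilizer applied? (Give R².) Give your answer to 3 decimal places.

n = 7, Σx = 993, Σy = 39, Σxy = 5496, Σx² = 152983, Σy² = 229
Sxx = Σx² − (Σx)²/n = 152983 − 140864.142857 = 12118.857143
Sxy = Σxy − (Σx)(Σy)/n = 5496 − 5532.428571 = -36.428571
Syy = Σy² − (Σy)²/n = 229 − 217.285714 = 11.714286
R² = Sxy²/(Sxx·Syy) = (-36.428571)²/(12118.857143·11.714286) = 0.009348

0.009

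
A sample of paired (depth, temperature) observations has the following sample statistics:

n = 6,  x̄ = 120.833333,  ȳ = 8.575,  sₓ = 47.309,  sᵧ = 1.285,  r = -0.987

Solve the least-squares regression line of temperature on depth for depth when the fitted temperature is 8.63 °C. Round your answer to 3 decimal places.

b = r · sᵧ/sₓ = -0.987 · 1.285/47.309 = -0.026809
a = ȳ − b·x̄ = 8.575 − (-0.026809)·120.833333 = 11.814390
Set a + b·x = 8.63: x = (8.63 − 11.814390) / (-0.026809) = 118.781764

118.782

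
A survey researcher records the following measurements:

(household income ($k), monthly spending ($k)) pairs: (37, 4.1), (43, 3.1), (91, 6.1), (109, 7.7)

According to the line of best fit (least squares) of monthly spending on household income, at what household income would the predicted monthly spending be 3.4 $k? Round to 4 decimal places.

36.6046

n = 4, Σx = 280, Σy = 21, Σxy = 1679.4, Σx² = 23380
Sxx = Σx² − (Σx)²/n = 23380 − 19600 = 3780
Sxy = Σxy − (Σx)(Σy)/n = 1679.4 − 1470 = 209.4
b = Sxy/Sxx = 209.4/3780 = 0.055397
a = ȳ − b·x̄ = 5.25 − 0.055397·70 = 1.372222
Set a + b·x = 3.4: x = (3.4 − 1.372222) / 0.055397 = 36.604585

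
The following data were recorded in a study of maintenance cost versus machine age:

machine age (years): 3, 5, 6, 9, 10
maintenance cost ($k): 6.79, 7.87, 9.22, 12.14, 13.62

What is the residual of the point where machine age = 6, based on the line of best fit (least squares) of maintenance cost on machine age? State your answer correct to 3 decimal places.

-0.114

n = 5, Σx = 33, Σy = 49.64, Σxy = 360.5, Σx² = 251
Sxx = Σx² − (Σx)²/n = 251 − 217.8 = 33.2
Sxy = Σxy − (Σx)(Σy)/n = 360.5 − 327.624 = 32.876
b = Sxy/Sxx = 32.876/33.2 = 0.990241
a = ȳ − b·x̄ = 9.928 − 0.990241·6.6 = 3.392410
ŷ(6) = 3.392410 + 0.990241·6 = 9.333855
residual = y − ŷ = 9.22 − 9.333855 = -0.113855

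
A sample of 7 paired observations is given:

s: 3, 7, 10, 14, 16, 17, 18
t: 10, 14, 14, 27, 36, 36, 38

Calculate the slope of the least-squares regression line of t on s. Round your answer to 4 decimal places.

n = 7, Σx = 85, Σy = 175, Σxy = 2518, Σx² = 1223
Sxx = Σx² − (Σx)²/n = 1223 − 1032.142857 = 190.857143
Sxy = Σxy − (Σx)(Σy)/n = 2518 − 2125 = 393
b = Sxy/Sxx = 393/190.857143 = 2.059132

2.0591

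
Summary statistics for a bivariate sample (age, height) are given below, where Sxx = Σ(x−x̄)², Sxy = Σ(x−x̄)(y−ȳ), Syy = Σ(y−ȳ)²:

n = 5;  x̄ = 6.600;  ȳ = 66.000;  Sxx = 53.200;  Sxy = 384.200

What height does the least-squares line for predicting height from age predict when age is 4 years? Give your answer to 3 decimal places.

47.223

b = Sxy/Sxx = 384.2/53.2 = 7.221805
a = ȳ − b·x̄ = 66 − 7.221805·6.6 = 18.336090
ŷ(4) = a + b·4 = 18.336090 + 7.221805·4 = 47.223308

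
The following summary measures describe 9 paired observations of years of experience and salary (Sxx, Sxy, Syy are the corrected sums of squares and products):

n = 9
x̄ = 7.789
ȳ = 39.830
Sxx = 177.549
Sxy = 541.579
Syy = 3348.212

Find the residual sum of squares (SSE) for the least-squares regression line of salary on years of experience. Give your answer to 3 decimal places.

1696.230

b = Sxy/Sxx = 541.579/177.549 = 3.050307
SSE = Syy − b·Sxy = 3348.212 − 3.050307·541.579 = 1696.229656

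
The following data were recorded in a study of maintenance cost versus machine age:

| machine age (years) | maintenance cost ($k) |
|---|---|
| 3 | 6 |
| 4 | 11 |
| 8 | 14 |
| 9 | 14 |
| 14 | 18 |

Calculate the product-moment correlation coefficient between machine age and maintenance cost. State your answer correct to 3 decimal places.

n = 5, Σx = 38, Σy = 63, Σxy = 552, Σx² = 366, Σy² = 873
Sxx = Σx² − (Σx)²/n = 366 − 288.8 = 77.2
Sxy = Σxy − (Σx)(Σy)/n = 552 − 478.8 = 73.2
Syy = Σy² − (Σy)²/n = 873 − 793.8 = 79.2
r = Sxy/√(Sxx·Syy) = 73.2/√(6114.24) = 73.2/78.193606 = 0.936138

0.936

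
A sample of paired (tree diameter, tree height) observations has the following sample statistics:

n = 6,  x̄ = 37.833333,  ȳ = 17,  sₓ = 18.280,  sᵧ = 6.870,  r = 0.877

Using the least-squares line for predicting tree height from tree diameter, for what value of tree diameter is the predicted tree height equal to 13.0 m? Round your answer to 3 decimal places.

25.697

b = r · sᵧ/sₓ = 0.877 · 6.87/18.28 = 0.329595
a = ȳ − b·x̄ = 17 − 0.329595·37.833333 = 4.530336
Set a + b·x = 13.0: x = (13.0 − 4.530336) / 0.329595 = 25.697213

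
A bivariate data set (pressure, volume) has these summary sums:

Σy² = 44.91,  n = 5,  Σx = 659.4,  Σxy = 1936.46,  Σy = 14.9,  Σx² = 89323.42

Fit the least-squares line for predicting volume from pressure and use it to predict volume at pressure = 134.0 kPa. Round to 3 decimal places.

2.954

Sxx = Σx² − (Σx)²/n = 89323.42 − 86961.672 = 2361.748
Sxy = Σxy − (Σx)(Σy)/n = 1936.46 − 1965.012 = -28.552
b = Sxy/Sxx = -28.552/2361.748 = -0.012089
a = ȳ − b·x̄ = 2.98 − (-0.012089)·131.88 = 4.574344
ŷ(134.0) = a + b·134.0 = 4.574344 + (-0.012089)·134 = 2.954371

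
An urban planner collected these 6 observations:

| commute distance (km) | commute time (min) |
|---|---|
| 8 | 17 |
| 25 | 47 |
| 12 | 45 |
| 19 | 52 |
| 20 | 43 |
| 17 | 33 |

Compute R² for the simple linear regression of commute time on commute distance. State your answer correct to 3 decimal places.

n = 6, Σx = 101, Σy = 237, Σxy = 4260, Σx² = 1883, Σy² = 10165
Sxx = Σx² − (Σx)²/n = 1883 − 1700.166667 = 182.833333
Sxy = Σxy − (Σx)(Σy)/n = 4260 − 3989.5 = 270.5
Syy = Σy² − (Σy)²/n = 10165 − 9361.5 = 803.5
R² = Sxy²/(Sxx·Syy) = (270.5)²/(182.833333·803.5) = 0.498073

0.498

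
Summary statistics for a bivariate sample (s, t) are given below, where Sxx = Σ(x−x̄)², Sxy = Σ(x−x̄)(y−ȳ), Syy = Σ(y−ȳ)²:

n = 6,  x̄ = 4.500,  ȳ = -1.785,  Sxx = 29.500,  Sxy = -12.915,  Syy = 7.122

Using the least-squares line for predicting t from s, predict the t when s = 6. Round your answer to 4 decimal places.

-2.4417

b = Sxy/Sxx = -12.915/29.5 = -0.437797
a = ȳ − b·x̄ = -1.785 − (-0.437797)·4.5 = 0.185085
ŷ(6) = a + b·6 = 0.185085 + (-0.437797)·6 = -2.441695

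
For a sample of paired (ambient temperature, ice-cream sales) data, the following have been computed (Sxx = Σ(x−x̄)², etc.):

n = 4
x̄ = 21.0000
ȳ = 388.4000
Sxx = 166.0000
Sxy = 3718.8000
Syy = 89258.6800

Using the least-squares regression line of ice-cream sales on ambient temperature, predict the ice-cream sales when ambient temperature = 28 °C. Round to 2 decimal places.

b = Sxy/Sxx = 3718.8/166 = 22.402410
a = ȳ − b·x̄ = 388.4 − 22.402410·21 = -82.050602
ŷ(28) = a + b·28 = -82.050602 + 22.402410·28 = 545.216867

545.22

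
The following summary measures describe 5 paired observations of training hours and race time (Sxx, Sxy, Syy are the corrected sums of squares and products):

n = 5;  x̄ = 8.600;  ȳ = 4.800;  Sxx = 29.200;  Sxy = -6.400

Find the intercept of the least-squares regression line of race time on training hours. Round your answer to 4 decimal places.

6.6849

b = Sxy/Sxx = -6.4/29.2 = -0.219178
a = ȳ − b·x̄ = 4.8 − (-0.219178)·8.6 = 6.684932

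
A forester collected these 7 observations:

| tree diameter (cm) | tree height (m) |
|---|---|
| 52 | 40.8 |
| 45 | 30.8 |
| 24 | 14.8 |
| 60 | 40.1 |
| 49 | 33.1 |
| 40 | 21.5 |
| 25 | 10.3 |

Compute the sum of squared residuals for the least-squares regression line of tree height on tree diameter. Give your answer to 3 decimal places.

63.226

n = 7, Σx = 295, Σy = 191.4, Σxy = 9008.2, Σx² = 13531, Σy² = 6104.28
Sxx = Σx² − (Σx)²/n = 13531 − 12432.142857 = 1098.857143
Sxy = Σxy − (Σx)(Σy)/n = 9008.2 − 8066.142857 = 942.057143
Syy = Σy² − (Σy)²/n = 6104.28 − 5233.422857 = 870.857143
b = Sxy/Sxx = 942.057143/1098.857143 = 0.857306
SSE = Syy − b·Sxy = 870.857143 − 0.857306·942.057143 = 63.225627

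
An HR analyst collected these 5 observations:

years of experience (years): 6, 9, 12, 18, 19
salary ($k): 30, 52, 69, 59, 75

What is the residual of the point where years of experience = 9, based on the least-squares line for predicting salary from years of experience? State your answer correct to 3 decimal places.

4.440

n = 5, Σx = 64, Σy = 285, Σxy = 3963, Σx² = 946
Sxx = Σx² − (Σx)²/n = 946 − 819.2 = 126.8
Sxy = Σxy − (Σx)(Σy)/n = 3963 − 3648 = 315
b = Sxy/Sxx = 315/126.8 = 2.484227
a = ȳ − b·x̄ = 57 − 2.484227·12.8 = 25.201893
ŷ(9) = 25.201893 + 2.484227·9 = 47.559937
residual = y − ŷ = 52 − 47.559937 = 4.440063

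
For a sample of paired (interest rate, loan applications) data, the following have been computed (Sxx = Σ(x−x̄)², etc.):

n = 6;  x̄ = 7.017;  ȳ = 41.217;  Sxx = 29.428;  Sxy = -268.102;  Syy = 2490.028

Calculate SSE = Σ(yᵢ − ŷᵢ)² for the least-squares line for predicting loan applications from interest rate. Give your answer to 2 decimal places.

47.50

b = Sxy/Sxx = -268.102/29.428 = -9.110439
SSE = Syy − b·Sxy = 2490.028 − (-9.110439)·(-268.102) = 47.501073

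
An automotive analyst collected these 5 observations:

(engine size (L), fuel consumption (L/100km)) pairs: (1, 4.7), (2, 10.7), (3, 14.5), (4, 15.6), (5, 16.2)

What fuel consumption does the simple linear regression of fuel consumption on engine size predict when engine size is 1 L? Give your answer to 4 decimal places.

6.7600

n = 5, Σx = 15, Σy = 61.7, Σxy = 213, Σx² = 55
Sxx = Σx² − (Σx)²/n = 55 − 45 = 10
Sxy = Σxy − (Σx)(Σy)/n = 213 − 185.1 = 27.9
b = Sxy/Sxx = 27.9/10 = 2.79
a = ȳ − b·x̄ = 12.34 − 2.79·3 = 3.97
ŷ(1) = a + b·1 = 3.97 + 2.79·1 = 6.76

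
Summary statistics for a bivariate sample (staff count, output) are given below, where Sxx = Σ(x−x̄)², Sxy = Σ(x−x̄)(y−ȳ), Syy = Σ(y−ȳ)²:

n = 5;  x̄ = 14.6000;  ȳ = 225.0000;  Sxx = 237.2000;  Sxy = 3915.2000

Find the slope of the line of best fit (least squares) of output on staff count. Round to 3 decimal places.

b = Sxy/Sxx = 3915.2/237.2 = 16.505902

16.506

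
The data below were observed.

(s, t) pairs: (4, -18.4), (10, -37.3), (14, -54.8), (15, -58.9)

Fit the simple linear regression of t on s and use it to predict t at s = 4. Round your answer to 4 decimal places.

n = 4, Σx = 43, Σy = -169.4, Σxy = -2097.3, Σx² = 537
Sxx = Σx² − (Σx)²/n = 537 − 462.25 = 74.75
Sxy = Σxy − (Σx)(Σy)/n = -2097.3 − (-1821.05) = -276.25
b = Sxy/Sxx = -276.25/74.75 = -3.695652
a = ȳ − b·x̄ = -42.35 − (-3.695652)·10.75 = -2.621739
ŷ(4) = a + b·4 = -2.621739 + (-3.695652)·4 = -17.404348

-17.4043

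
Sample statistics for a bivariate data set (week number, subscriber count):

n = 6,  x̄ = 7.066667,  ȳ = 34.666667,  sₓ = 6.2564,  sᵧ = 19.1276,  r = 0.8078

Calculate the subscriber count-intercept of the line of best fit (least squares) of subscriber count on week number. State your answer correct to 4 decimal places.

b = r · sᵧ/sₓ = 0.8078 · 19.1276/6.2564 = 2.469675
a = ȳ − b·x̄ = 34.666667 − 2.469675·7.066667 = 17.214295

17.2143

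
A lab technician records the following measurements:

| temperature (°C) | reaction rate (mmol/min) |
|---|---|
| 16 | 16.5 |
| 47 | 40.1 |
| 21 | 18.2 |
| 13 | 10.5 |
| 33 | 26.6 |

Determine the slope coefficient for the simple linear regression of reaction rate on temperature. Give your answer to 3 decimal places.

n = 5, Σx = 130, Σy = 111.9, Σxy = 3545.2, Σx² = 4164
Sxx = Σx² − (Σx)²/n = 4164 − 3380 = 784
Sxy = Σxy − (Σx)(Σy)/n = 3545.2 − 2909.4 = 635.8
b = Sxy/Sxx = 635.8/784 = 0.810969

0.811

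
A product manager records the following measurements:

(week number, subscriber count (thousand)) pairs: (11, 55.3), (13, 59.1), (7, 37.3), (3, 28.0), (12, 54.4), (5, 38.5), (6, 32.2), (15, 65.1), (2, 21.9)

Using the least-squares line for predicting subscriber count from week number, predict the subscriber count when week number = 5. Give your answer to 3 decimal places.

33.154

n = 9, Σx = 74, Σy = 391.8, Σxy = 3780.5, Σx² = 782
Sxx = Σx² − (Σx)²/n = 782 − 608.444444 = 173.555556
Sxy = Σxy − (Σx)(Σy)/n = 3780.5 − 3221.466667 = 559.033333
b = Sxy/Sxx = 559.033333/173.555556 = 3.221063
a = ȳ − b·x̄ = 43.533333 − 3.221063·8.222222 = 17.049040
ŷ(5) = a + b·5 = 17.049040 + 3.221063·5 = 33.154353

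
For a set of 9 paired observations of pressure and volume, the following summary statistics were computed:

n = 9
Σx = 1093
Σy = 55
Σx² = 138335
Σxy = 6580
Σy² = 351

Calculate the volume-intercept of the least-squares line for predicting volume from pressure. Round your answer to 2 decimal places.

Sxx = Σx² − (Σx)²/n = 138335 − 132738.777778 = 5596.222222
Sxy = Σxy − (Σx)(Σy)/n = 6580 − 6679.444444 = -99.444444
b = Sxy/Sxx = -99.444444/5596.222222 = -0.017770
a = ȳ − b·x̄ = 6.111111 − (-0.017770)·121.444444 = 8.269170

8.27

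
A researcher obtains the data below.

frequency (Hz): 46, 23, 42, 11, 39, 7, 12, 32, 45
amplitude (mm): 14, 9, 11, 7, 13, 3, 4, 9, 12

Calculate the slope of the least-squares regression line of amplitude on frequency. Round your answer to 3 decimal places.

n = 9, Σx = 257, Σy = 82, Σxy = 2794, Σx² = 9293
Sxx = Σx² − (Σx)²/n = 9293 − 7338.777778 = 1954.222222
Sxy = Σxy − (Σx)(Σy)/n = 2794 − 2341.555556 = 452.444444
b = Sxy/Sxx = 452.444444/1954.222222 = 0.231521

0.232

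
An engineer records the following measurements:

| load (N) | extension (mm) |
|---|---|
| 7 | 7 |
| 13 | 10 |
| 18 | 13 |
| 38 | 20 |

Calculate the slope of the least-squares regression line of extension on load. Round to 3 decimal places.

n = 4, Σx = 76, Σy = 50, Σxy = 1173, Σx² = 1986
Sxx = Σx² − (Σx)²/n = 1986 − 1444 = 542
Sxy = Σxy − (Σx)(Σy)/n = 1173 − 950 = 223
b = Sxy/Sxx = 223/542 = 0.411439

0.411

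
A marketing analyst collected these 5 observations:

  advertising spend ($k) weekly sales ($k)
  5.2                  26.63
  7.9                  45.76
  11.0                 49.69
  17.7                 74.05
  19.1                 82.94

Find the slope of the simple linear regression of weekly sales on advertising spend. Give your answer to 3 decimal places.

n = 5, Σx = 60.9, Σy = 279.07, Σxy = 3941.409, Σx² = 888.55
Sxx = Σx² − (Σx)²/n = 888.55 − 741.762 = 146.788
Sxy = Σxy − (Σx)(Σy)/n = 3941.409 − 3399.0726 = 542.3364
b = Sxy/Sxx = 542.3364/146.788 = 3.694692

3.695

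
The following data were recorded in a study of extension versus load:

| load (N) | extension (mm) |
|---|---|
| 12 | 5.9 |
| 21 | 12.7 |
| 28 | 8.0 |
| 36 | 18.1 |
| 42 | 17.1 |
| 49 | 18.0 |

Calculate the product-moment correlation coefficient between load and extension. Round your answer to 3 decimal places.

n = 6, Σx = 188, Σy = 79.8, Σxy = 2813.3, Σx² = 6830, Σy² = 1204.12
Sxx = Σx² − (Σx)²/n = 6830 − 5890.666667 = 939.333333
Sxy = Σxy − (Σx)(Σy)/n = 2813.3 − 2500.4 = 312.9
Syy = Σy² − (Σy)²/n = 1204.12 − 1061.34 = 142.78
r = Sxy/√(Sxx·Syy) = 312.9/√(134118.013333) = 312.9/366.221263 = 0.854402

0.854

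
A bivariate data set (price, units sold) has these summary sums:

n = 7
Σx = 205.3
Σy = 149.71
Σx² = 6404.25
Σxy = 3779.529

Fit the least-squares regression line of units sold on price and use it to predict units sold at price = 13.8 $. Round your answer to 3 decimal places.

Sxx = Σx² − (Σx)²/n = 6404.25 − 6021.155714 = 383.094286
Sxy = Σxy − (Σx)(Σy)/n = 3779.529 − 4390.780429 = -611.251429
b = Sxy/Sxx = -611.251429/383.094286 = -1.595564
a = ȳ − b·x̄ = 21.387143 − (-1.595564)·29.328571 = 68.182754
ŷ(13.8) = a + b·13.8 = 68.182754 + (-1.595564)·13.8 = 46.163971

46.164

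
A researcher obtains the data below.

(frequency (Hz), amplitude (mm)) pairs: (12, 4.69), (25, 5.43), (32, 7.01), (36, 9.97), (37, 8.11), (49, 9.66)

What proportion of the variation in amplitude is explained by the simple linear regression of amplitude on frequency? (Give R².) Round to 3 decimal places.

n = 6, Σx = 191, Σy = 44.87, Σxy = 1548.68, Σx² = 6859, Σy² = 359.1097
Sxx = Σx² − (Σx)²/n = 6859 − 6080.166667 = 778.833333
Sxy = Σxy − (Σx)(Σy)/n = 1548.68 − 1428.361667 = 120.318333
Syy = Σy² − (Σy)²/n = 359.1097 − 335.552817 = 23.556883
R² = Sxy²/(Sxx·Syy) = (120.318333)²/(778.833333·23.556883) = 0.789044

0.789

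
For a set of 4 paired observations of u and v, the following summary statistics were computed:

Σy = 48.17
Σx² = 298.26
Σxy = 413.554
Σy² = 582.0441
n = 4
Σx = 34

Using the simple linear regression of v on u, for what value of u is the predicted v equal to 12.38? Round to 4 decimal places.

9.2606

Sxx = Σx² − (Σx)²/n = 298.26 − 289 = 9.26
Sxy = Σxy − (Σx)(Σy)/n = 413.554 − 409.445 = 4.109
b = Sxy/Sxx = 4.109/9.26 = 0.443737
a = ȳ − b·x̄ = 12.0425 − 0.443737·8.5 = 8.270740
Set a + b·x = 12.38: x = (12.38 − 8.270740) / 0.443737 = 9.260587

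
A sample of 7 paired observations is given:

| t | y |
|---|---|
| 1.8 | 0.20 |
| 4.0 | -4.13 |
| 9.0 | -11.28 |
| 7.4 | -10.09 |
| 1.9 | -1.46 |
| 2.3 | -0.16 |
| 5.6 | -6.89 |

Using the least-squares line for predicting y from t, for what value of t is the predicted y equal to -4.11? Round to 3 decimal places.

n = 7, Σx = 32, Σy = -33.81, Σxy = -234.072, Σx² = 195.26
Sxx = Σx² − (Σx)²/n = 195.26 − 146.285714 = 48.974286
Sxy = Σxy − (Σx)(Σy)/n = -234.072 − (-154.56) = -79.512
b = Sxy/Sxx = -79.512/48.974286 = -1.623546
a = ȳ − b·x̄ = -4.83 − (-1.623546)·4.571429 = 2.591924
Set a + b·x = -4.11: x = (-4.11 − 2.591924) / (-1.623546) = 4.127955

4.128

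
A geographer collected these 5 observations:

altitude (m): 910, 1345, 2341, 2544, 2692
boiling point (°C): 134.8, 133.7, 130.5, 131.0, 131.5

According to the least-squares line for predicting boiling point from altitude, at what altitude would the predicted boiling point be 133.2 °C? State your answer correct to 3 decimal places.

1558.122

n = 5, Σx = 9832, Σy = 661.5, Σxy = 1295257, Σx² = 21836206
Sxx = Σx² − (Σx)²/n = 21836206 − 19333644.8 = 2502561.2
Sxy = Σxy − (Σx)(Σy)/n = 1295257 − 1300773.6 = -5516.6
b = Sxy/Sxx = -5516.6/2502561.2 = -0.002204
a = ȳ − b·x̄ = 132.3 − (-0.002204)·1966.4 = 136.634696
Set a + b·x = 133.2: x = (133.2 − 136.634696) / (-0.002204) = 1558.122242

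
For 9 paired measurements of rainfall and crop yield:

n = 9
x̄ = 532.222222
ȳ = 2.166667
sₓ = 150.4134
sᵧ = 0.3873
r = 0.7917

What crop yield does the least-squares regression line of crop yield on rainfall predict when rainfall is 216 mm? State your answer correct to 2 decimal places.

1.52

b = r · sᵧ/sₓ = 0.7917 · 0.3873/150.4134 = 0.002039
a = ȳ − b·x̄ = 2.166667 − 0.002039·532.222222 = 1.081705
ŷ(216) = a + b·216 = 1.081705 + 0.002039·216 = 1.522032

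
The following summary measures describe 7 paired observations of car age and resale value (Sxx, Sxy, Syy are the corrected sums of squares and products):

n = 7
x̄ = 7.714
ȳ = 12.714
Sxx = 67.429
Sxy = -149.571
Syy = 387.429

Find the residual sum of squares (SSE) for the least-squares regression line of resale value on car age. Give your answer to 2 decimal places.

55.65

b = Sxy/Sxx = -149.571/67.429 = -2.218200
SSE = Syy − b·Sxy = 387.429 − (-2.218200)·(-149.571) = 55.650625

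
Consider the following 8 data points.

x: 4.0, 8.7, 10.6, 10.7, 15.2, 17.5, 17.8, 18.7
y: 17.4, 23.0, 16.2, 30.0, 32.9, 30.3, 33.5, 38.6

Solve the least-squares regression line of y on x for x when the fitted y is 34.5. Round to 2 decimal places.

n = 8, Σx = 103.2, Σy = 221.9, Σxy = 3110.87, Σx² = 1522.36
Sxx = Σx² − (Σx)²/n = 1522.36 − 1331.28 = 191.08
Sxy = Σxy − (Σx)(Σy)/n = 3110.87 − 2862.51 = 248.36
b = Sxy/Sxx = 248.36/191.08 = 1.299770
a = ȳ − b·x̄ = 27.7375 − 1.299770·12.9 = 10.970470
Set a + b·x = 34.5: x = (34.5 − 10.970470) / 1.299770 = 18.102845

18.10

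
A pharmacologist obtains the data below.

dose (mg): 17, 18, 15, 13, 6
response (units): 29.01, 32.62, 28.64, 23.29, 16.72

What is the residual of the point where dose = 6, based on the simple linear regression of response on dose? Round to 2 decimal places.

0.56

n = 5, Σx = 69, Σy = 130.28, Σxy = 1913.02, Σx² = 1043
Sxx = Σx² − (Σx)²/n = 1043 − 952.2 = 90.8
Sxy = Σxy − (Σx)(Σy)/n = 1913.02 − 1797.864 = 115.156
b = Sxy/Sxx = 115.156/90.8 = 1.268238
a = ȳ − b·x̄ = 26.056 − 1.268238·13.8 = 8.554317
ŷ(6) = 8.554317 + 1.268238·6 = 16.163744
residual = y − ŷ = 16.72 − 16.163744 = 0.556256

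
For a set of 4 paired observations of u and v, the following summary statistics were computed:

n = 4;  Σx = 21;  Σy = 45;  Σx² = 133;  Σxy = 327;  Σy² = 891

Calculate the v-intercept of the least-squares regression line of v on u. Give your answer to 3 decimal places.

-9.692

Sxx = Σx² − (Σx)²/n = 133 − 110.25 = 22.75
Sxy = Σxy − (Σx)(Σy)/n = 327 − 236.25 = 90.75
b = Sxy/Sxx = 90.75/22.75 = 3.989011
a = ȳ − b·x̄ = 11.25 − 3.989011·5.25 = -9.692308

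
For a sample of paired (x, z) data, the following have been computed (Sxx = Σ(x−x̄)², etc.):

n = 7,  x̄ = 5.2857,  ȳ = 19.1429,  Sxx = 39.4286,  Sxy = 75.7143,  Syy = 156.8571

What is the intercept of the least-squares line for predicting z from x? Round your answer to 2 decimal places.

8.99

b = Sxy/Sxx = 75.7143/39.4286 = 1.920289
a = ȳ − b·x̄ = 19.1429 − 1.920289·5.2857 = 8.992829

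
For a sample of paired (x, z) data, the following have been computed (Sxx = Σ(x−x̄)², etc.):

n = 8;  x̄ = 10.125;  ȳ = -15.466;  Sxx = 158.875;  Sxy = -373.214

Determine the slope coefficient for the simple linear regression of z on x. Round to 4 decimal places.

-2.3491

b = Sxy/Sxx = -373.214/158.875 = -2.349105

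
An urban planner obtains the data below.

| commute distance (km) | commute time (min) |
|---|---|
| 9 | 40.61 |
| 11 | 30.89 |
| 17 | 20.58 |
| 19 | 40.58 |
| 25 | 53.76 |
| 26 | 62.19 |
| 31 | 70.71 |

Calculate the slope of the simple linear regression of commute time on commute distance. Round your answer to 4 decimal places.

n = 7, Σx = 138, Σy = 319.32, Σxy = 6979.11, Σx² = 3114
Sxx = Σx² − (Σx)²/n = 3114 − 2720.571429 = 393.428571
Sxy = Σxy − (Σx)(Σy)/n = 6979.11 − 6295.165714 = 683.944286
b = Sxy/Sxx = 683.944286/393.428571 = 1.738420

1.7384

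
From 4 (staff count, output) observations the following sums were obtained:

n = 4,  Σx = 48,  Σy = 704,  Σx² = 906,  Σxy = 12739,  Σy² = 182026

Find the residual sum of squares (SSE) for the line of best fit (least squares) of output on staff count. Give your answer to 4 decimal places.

Sxx = Σx² − (Σx)²/n = 906 − 576 = 330
Sxy = Σxy − (Σx)(Σy)/n = 12739 − 8448 = 4291
Syy = Σy² − (Σy)²/n = 182026 − 123904 = 58122
b = Sxy/Sxx = 4291/330 = 13.003030
SSE = Syy − b·Sxy = 58122 − 13.003030·4291 = 2325.996970

2325.9970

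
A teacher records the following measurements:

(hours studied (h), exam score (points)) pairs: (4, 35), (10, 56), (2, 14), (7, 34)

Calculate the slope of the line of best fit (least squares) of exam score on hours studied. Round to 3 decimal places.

n = 4, Σx = 23, Σy = 139, Σxy = 966, Σx² = 169
Sxx = Σx² − (Σx)²/n = 169 − 132.25 = 36.75
Sxy = Σxy − (Σx)(Σy)/n = 966 − 799.25 = 166.75
b = Sxy/Sxx = 166.75/36.75 = 4.537415

4.537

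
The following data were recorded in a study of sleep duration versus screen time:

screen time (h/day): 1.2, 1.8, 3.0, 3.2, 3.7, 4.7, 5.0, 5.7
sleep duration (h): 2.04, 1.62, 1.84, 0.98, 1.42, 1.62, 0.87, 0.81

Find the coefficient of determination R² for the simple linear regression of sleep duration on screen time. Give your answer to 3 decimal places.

n = 8, Σx = 28.3, Σy = 11.2, Σxy = 35.855, Σx² = 117.19, Σy² = 17.1858
Sxx = Σx² − (Σx)²/n = 117.19 − 100.11125 = 17.07875
Sxy = Σxy − (Σx)(Σy)/n = 35.855 − 39.62 = -3.765
Syy = Σy² − (Σy)²/n = 17.1858 − 15.68 = 1.5058
R² = Sxy²/(Sxx·Syy) = (-3.765)²/(17.07875·1.5058) = 0.551197

0.551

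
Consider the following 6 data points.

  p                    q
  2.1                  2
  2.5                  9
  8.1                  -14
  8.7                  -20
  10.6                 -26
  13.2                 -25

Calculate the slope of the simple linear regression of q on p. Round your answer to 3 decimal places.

n = 6, Σx = 45.2, Σy = -74, Σxy = -866.3, Σx² = 438.56
Sxx = Σx² − (Σx)²/n = 438.56 − 340.506667 = 98.053333
Sxy = Σxy − (Σx)(Σy)/n = -866.3 − (-557.466667) = -308.833333
b = Sxy/Sxx = -308.833333/98.053333 = -3.149646

-3.150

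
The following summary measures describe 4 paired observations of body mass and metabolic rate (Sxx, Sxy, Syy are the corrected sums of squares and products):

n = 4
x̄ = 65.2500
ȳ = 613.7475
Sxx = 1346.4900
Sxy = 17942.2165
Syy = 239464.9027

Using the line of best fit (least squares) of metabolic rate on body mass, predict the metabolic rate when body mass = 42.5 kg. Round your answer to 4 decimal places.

310.5997

b = Sxy/Sxx = 17942.2165/1346.49 = 13.325176
a = ȳ − b·x̄ = 613.7475 − 13.325176·65.25 = -255.720247
ŷ(42.5) = a + b·42.5 = -255.720247 + 13.325176·42.5 = 310.599741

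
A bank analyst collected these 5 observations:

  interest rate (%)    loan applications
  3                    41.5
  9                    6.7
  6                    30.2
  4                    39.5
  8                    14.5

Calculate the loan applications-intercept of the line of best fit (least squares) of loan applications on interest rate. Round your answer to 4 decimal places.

62.1108

n = 5, Σx = 30, Σy = 132.4, Σxy = 640, Σx² = 206
Sxx = Σx² − (Σx)²/n = 206 − 180 = 26
Sxy = Σxy − (Σx)(Σy)/n = 640 − 794.4 = -154.4
b = Sxy/Sxx = -154.4/26 = -5.938462
a = ȳ − b·x̄ = 26.48 − (-5.938462)·6 = 62.110769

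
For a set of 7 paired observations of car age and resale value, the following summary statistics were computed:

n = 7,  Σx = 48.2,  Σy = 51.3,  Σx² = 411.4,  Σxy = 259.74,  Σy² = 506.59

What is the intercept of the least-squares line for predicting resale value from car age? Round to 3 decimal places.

15.426

Sxx = Σx² − (Σx)²/n = 411.4 − 331.891429 = 79.508571
Sxy = Σxy − (Σx)(Σy)/n = 259.74 − 353.237143 = -93.497143
b = Sxy/Sxx = -93.497143/79.508571 = -1.175938
a = ȳ − b·x̄ = 7.328571 − (-1.175938)·6.885714 = 15.425744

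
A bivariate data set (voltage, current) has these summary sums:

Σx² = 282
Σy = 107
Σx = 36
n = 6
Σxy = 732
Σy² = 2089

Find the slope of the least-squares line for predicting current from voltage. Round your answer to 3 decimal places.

Sxx = Σx² − (Σx)²/n = 282 − 216 = 66
Sxy = Σxy − (Σx)(Σy)/n = 732 − 642 = 90
b = Sxy/Sxx = 90/66 = 1.363636

1.364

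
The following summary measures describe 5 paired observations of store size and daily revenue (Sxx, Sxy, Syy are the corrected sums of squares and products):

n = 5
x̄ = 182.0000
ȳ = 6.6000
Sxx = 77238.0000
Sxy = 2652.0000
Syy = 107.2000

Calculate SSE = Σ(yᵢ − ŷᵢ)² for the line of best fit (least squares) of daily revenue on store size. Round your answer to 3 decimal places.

16.142

b = Sxy/Sxx = 2652/77238 = 0.034335
SSE = Syy − b·Sxy = 107.2 − 0.034335·2652 = 16.142438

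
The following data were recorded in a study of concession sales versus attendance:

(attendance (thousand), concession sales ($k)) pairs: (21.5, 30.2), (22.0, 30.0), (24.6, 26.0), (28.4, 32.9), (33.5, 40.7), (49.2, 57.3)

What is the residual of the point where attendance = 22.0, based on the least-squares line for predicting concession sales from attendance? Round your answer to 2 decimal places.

n = 6, Σx = 179.2, Σy = 217.1, Σxy = 7065.87, Σx² = 5900.86
Sxx = Σx² − (Σx)²/n = 5900.86 − 5352.106667 = 548.753333
Sxy = Σxy − (Σx)(Σy)/n = 7065.87 − 6484.053333 = 581.816667
b = Sxy/Sxx = 581.816667/548.753333 = 1.060252
a = ȳ − b·x̄ = 36.183333 − 1.060252·29.866667 = 4.517149
ŷ(22.0) = 4.517149 + 1.060252·22 = 27.842686
residual = y − ŷ = 30.0 − 27.842686 = 2.157314

2.16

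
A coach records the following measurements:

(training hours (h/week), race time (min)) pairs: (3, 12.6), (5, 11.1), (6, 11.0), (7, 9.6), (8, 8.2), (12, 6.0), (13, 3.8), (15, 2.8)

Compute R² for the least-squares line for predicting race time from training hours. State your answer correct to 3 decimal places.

0.982

n = 8, Σx = 69, Σy = 65.1, Σxy = 455.5, Σx² = 721, Σy² = 620.65
Sxx = Σx² − (Σx)²/n = 721 − 595.125 = 125.875
Sxy = Σxy − (Σx)(Σy)/n = 455.5 − 561.4875 = -105.9875
Syy = Σy² − (Σy)²/n = 620.65 − 529.75125 = 90.89875
R² = Sxy²/(Sxx·Syy) = (-105.9875)²/(125.875·90.89875) = 0.981775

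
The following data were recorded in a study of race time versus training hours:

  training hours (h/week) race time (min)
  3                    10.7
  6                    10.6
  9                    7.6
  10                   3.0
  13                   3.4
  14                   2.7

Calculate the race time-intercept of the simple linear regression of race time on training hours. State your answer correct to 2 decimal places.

13.96

n = 6, Σx = 55, Σy = 38, Σxy = 276.1, Σx² = 591
Sxx = Σx² − (Σx)²/n = 591 − 504.166667 = 86.833333
Sxy = Σxy − (Σx)(Σy)/n = 276.1 − 348.333333 = -72.233333
b = Sxy/Sxx = -72.233333/86.833333 = -0.831862
a = ȳ − b·x̄ = 6.333333 − (-0.831862)·9.166667 = 13.958733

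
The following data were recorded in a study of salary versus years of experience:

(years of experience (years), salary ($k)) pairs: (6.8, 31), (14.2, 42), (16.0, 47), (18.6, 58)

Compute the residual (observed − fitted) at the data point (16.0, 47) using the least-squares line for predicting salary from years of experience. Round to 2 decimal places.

n = 4, Σx = 55.6, Σy = 178, Σxy = 2638, Σx² = 849.84
Sxx = Σx² − (Σx)²/n = 849.84 − 772.84 = 77
Sxy = Σxy − (Σx)(Σy)/n = 2638 − 2474.2 = 163.8
b = Sxy/Sxx = 163.8/77 = 2.127273
a = ȳ − b·x̄ = 44.5 − 2.127273·13.9 = 14.930909
ŷ(16.0) = 14.930909 + 2.127273·16 = 48.967273
residual = y − ŷ = 47 − 48.967273 = -1.967273

-1.97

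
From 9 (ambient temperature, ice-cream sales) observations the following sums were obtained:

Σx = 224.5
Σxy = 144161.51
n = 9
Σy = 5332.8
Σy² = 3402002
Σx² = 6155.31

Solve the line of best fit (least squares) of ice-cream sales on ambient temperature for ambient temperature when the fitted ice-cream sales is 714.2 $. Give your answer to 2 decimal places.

Sxx = Σx² − (Σx)²/n = 6155.31 − 5600.027778 = 555.282222
Sxy = Σxy − (Σx)(Σy)/n = 144161.51 − 133023.733333 = 11137.776667
b = Sxy/Sxx = 11137.776667/555.282222 = 20.057866
a = ȳ − b·x̄ = 592.533333 − 20.057866·24.944444 = 92.200997
Set a + b·x = 714.2: x = (714.2 − 92.200997) / 20.057866 = 31.010228

31.01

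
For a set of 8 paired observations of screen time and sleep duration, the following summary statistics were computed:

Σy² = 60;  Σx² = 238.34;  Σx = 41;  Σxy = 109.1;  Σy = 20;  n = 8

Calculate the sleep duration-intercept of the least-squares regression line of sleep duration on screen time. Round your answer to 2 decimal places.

1.30

Sxx = Σx² − (Σx)²/n = 238.34 − 210.125 = 28.215
Sxy = Σxy − (Σx)(Σy)/n = 109.1 − 102.5 = 6.6
b = Sxy/Sxx = 6.6/28.215 = 0.233918
a = ȳ − b·x̄ = 2.5 − 0.233918·5.125 = 1.301170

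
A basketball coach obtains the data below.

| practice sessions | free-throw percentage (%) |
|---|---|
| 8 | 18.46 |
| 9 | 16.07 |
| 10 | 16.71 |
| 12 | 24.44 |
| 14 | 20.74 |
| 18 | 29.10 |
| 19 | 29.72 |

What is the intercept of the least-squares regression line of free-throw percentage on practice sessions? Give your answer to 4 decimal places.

6.7305

n = 7, Σx = 90, Σy = 155.24, Σxy = 2131.53, Σx² = 1270
Sxx = Σx² − (Σx)²/n = 1270 − 1157.142857 = 112.857143
Sxy = Σxy − (Σx)(Σy)/n = 2131.53 − 1995.942857 = 135.587143
b = Sxy/Sxx = 135.587143/112.857143 = 1.201405
a = ȳ − b·x̄ = 22.177143 − 1.201405·12.857143 = 6.730506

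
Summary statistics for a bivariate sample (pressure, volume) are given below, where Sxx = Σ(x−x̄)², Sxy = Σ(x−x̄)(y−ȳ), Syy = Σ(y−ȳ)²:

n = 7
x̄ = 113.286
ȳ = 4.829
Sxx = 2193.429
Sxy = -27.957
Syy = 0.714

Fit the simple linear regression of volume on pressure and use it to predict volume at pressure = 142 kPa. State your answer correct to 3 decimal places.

4.463

b = Sxy/Sxx = -27.957/2193.429 = -0.012746
a = ȳ − b·x̄ = 4.829 − (-0.012746)·113.286 = 6.272920
ŷ(142) = a + b·142 = 6.272920 + (-0.012746)·142 = 4.463017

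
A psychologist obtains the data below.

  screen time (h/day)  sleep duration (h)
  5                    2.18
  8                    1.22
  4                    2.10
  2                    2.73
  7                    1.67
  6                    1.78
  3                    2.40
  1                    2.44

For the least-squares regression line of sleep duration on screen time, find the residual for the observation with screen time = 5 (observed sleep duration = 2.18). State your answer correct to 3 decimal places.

n = 8, Σx = 36, Σy = 16.52, Σxy = 66.53, Σx² = 204
Sxx = Σx² − (Σx)²/n = 204 − 162 = 42
Sxy = Σxy − (Σx)(Σy)/n = 66.53 − 74.34 = -7.81
b = Sxy/Sxx = -7.81/42 = -0.185952
a = ȳ − b·x̄ = 2.065 − (-0.185952)·4.5 = 2.901786
ŷ(5) = 2.901786 + (-0.185952)·5 = 1.972024
residual = y − ŷ = 2.18 − 1.972024 = 0.207976

0.208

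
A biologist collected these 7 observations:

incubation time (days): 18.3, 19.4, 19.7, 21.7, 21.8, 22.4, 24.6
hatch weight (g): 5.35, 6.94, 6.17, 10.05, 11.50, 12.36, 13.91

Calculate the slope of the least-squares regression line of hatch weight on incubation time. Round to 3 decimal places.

1.511

n = 7, Σx = 147.9, Σy = 66.28, Σxy = 1441.925, Σx² = 3152.39
Sxx = Σx² − (Σx)²/n = 3152.39 − 3124.915714 = 27.474286
Sxy = Σxy − (Σx)(Σy)/n = 1441.925 − 1400.401714 = 41.523286
b = Sxy/Sxx = 41.523286/27.474286 = 1.511351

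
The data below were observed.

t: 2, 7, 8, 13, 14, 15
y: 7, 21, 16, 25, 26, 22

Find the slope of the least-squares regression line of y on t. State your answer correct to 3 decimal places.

1.242

n = 6, Σx = 59, Σy = 117, Σxy = 1308, Σx² = 707
Sxx = Σx² − (Σx)²/n = 707 − 580.166667 = 126.833333
Sxy = Σxy − (Σx)(Σy)/n = 1308 − 1150.5 = 157.5
b = Sxy/Sxx = 157.5/126.833333 = 1.241787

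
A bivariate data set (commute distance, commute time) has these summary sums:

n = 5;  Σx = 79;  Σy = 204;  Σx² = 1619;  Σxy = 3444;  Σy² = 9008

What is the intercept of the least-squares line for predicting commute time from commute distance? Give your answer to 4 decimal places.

Sxx = Σx² − (Σx)²/n = 1619 − 1248.2 = 370.8
Sxy = Σxy − (Σx)(Σy)/n = 3444 − 3223.2 = 220.8
b = Sxy/Sxx = 220.8/370.8 = 0.595469
a = ȳ − b·x̄ = 40.8 − 0.595469·15.8 = 31.391586

31.3916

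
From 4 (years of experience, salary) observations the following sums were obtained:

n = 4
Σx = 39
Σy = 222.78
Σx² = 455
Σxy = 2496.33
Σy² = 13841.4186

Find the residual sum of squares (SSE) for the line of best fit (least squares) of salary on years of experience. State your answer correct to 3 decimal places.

Sxx = Σx² − (Σx)²/n = 455 − 380.25 = 74.75
Sxy = Σxy − (Σx)(Σy)/n = 2496.33 − 2172.105 = 324.225
Syy = Σy² − (Σy)²/n = 13841.4186 − 12407.7321 = 1433.6865
b = Sxy/Sxx = 324.225/74.75 = 4.337458
SSE = Syy − b·Sxy = 1433.6865 − 4.337458·324.225 = 27.374117

27.374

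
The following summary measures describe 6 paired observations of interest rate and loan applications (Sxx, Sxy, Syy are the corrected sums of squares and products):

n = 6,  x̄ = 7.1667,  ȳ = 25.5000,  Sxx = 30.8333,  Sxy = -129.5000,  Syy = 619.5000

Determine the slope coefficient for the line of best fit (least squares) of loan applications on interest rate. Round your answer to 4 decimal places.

-4.2000

b = Sxy/Sxx = -129.5/30.8333 = -4.200005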